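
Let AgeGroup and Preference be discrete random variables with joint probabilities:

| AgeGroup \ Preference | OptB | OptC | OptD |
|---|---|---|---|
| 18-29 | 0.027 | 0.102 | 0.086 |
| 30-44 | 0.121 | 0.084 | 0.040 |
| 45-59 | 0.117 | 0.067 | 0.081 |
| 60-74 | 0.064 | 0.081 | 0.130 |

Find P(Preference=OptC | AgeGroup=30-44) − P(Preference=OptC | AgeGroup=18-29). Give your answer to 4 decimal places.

-0.1316

P(AgeGroup=30-44) = 0.121 + 0.084 + 0.040 = 0.245; P(Preference=OptC | AgeGroup=30-44) = 0.084/0.245 = 0.34286.
P(AgeGroup=18-29) = 0.027 + 0.102 + 0.086 = 0.215; P(Preference=OptC | AgeGroup=18-29) = 0.102/0.215 = 0.47442.
Difference = -0.1316.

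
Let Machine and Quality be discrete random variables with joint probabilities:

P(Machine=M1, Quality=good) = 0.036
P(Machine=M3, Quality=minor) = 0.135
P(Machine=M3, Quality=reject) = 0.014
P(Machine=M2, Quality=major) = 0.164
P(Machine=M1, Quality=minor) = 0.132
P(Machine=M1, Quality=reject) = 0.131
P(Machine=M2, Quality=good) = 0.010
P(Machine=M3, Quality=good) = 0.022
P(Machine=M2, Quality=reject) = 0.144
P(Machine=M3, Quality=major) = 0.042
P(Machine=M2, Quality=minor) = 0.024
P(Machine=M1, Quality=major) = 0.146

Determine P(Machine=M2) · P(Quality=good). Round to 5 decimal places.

P(Machine=M2) = 0.010 + 0.024 + 0.164 + 0.144 = 0.342.
P(Quality=good) = 0.036 + 0.010 + 0.022 = 0.068.
Product: 0.342 × 0.068 = 0.02326.

0.02326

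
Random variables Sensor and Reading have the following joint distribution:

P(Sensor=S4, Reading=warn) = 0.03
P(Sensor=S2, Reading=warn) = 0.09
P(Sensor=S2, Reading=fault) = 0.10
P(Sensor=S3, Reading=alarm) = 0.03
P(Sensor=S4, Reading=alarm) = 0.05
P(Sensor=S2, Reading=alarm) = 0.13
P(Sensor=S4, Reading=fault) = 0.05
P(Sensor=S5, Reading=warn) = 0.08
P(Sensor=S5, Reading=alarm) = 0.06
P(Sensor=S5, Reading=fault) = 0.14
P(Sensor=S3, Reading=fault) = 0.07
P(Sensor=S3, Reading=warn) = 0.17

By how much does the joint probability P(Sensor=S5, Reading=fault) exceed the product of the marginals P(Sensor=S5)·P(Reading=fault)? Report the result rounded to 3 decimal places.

P(Sensor=S5) = 0.08 + 0.06 + 0.14 = 0.28.
P(Reading=fault) = 0.10 + 0.07 + 0.05 + 0.14 = 0.36.
P(Sensor=S5, Reading=fault) − P(Sensor=S5)P(Reading=fault) = 0.14 − 0.28×0.36 = 0.039.

0.039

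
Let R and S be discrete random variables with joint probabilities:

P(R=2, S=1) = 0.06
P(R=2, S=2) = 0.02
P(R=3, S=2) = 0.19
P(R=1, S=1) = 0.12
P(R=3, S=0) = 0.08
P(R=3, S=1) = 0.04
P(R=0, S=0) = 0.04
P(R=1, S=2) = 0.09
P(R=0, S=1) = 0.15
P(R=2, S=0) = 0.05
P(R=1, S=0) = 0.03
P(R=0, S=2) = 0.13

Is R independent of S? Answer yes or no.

P(R=3) = 0.31 and P(S=1) = 0.37, so their product is 0.1147, but P(R=3, S=1) = 0.04. Since these differ, R and S are not independent.

no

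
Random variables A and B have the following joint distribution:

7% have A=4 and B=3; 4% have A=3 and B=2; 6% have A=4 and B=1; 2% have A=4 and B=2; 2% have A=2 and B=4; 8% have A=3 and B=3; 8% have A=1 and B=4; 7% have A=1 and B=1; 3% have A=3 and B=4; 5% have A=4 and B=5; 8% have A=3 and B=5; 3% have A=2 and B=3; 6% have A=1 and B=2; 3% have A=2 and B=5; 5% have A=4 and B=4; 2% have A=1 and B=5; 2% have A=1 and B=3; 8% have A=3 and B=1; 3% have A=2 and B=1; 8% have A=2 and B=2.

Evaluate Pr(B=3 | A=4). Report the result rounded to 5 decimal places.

0.28000

P(A=4) = 0.06 + 0.02 + 0.07 + 0.05 + 0.05 = 0.25.
P(B=3 | A=4) = 0.07/0.25 = 0.28000.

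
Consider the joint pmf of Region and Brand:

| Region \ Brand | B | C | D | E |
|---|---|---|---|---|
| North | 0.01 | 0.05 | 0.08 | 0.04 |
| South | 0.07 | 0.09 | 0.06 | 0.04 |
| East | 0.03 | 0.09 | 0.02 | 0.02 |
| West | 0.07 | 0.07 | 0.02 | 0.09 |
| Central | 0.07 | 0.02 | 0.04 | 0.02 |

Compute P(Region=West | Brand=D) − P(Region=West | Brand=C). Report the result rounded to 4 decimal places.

-0.1278

P(Brand=D) = 0.08 + 0.06 + 0.02 + 0.02 + 0.04 = 0.22; P(Region=West | Brand=D) = 0.02/0.22 = 0.09091.
P(Brand=C) = 0.05 + 0.09 + 0.09 + 0.07 + 0.02 = 0.32; P(Region=West | Brand=C) = 0.07/0.32 = 0.21875.
Difference = -0.1278.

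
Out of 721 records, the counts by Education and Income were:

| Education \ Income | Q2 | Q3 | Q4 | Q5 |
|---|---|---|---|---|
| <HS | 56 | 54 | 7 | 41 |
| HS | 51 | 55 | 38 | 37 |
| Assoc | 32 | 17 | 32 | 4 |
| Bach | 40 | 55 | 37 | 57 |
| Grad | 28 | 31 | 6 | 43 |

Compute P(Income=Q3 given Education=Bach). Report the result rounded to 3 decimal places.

0.291

Total with Education=Bach: 40 + 55 + 37 + 57 = 189.
P(Income=Q3 | Education=Bach) = 55/189 = 0.291.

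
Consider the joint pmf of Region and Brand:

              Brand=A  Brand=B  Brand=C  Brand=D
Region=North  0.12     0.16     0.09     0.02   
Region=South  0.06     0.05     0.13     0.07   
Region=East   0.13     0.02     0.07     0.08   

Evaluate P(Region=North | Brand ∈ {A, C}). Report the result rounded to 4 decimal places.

0.3500

P(Brand=A) = 0.12 + 0.06 + 0.13 = 0.31.
P(Brand=C) = 0.09 + 0.13 + 0.07 = 0.29.
P(Brand ∈ {A, C}) = 0.31 + 0.29 = 0.60; P(Region=North, Brand ∈ {A, C}) = 0.12 + 0.09 = 0.21.
P(Region=North | Brand ∈ {A, C}) = 0.21/0.60 = 0.3500.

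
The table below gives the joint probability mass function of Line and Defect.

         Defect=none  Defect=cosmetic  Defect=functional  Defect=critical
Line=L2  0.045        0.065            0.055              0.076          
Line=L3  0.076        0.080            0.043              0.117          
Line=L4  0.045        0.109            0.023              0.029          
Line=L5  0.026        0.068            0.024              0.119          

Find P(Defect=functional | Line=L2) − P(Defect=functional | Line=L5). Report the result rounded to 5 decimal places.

P(Line=L2) = 0.045 + 0.065 + 0.055 + 0.076 = 0.241; P(Defect=functional | Line=L2) = 0.055/0.241 = 0.228216.
P(Line=L5) = 0.026 + 0.068 + 0.024 + 0.119 = 0.237; P(Defect=functional | Line=L5) = 0.024/0.237 = 0.101266.
Difference = 0.12695.

0.12695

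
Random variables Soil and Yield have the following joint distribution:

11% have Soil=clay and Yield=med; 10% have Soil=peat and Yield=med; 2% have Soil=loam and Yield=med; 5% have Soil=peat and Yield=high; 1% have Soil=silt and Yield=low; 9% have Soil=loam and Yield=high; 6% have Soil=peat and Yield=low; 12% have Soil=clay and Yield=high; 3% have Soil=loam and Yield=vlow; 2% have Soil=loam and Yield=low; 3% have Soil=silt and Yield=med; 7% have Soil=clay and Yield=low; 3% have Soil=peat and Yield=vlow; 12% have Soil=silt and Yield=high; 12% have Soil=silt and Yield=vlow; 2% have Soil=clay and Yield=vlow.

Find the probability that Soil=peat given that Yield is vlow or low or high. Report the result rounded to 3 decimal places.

0.189

P(Yield=vlow) = 0.03 + 0.02 + 0.12 + 0.03 = 0.20.
P(Yield=low) = 0.02 + 0.07 + 0.01 + 0.06 = 0.16.
P(Yield=high) = 0.09 + 0.12 + 0.12 + 0.05 = 0.38.
P(Yield ∈ {vlow, low, high}) = 0.20 + 0.16 + 0.38 = 0.74; P(Soil=peat, Yield ∈ {vlow, low, high}) = 0.03 + 0.06 + 0.05 = 0.14.
P(Soil=peat | Yield ∈ {vlow, low, high}) = 0.14/0.74 = 0.189.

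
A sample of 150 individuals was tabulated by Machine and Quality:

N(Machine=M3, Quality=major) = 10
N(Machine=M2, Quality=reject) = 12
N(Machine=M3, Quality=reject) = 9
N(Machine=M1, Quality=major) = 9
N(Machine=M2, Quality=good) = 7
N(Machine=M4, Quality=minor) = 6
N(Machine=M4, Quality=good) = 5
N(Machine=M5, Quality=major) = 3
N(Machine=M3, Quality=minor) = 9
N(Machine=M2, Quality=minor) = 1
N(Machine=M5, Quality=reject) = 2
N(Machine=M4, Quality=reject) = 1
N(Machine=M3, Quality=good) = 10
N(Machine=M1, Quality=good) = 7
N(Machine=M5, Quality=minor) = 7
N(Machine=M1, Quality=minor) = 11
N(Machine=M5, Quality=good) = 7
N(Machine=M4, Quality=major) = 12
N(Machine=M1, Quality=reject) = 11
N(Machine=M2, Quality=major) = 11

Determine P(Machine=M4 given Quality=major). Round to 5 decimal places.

0.26667

Total with Quality=major: 9 + 11 + 10 + 12 + 3 = 45.
P(Machine=M4 | Quality=major) = 12/45 = 0.26667.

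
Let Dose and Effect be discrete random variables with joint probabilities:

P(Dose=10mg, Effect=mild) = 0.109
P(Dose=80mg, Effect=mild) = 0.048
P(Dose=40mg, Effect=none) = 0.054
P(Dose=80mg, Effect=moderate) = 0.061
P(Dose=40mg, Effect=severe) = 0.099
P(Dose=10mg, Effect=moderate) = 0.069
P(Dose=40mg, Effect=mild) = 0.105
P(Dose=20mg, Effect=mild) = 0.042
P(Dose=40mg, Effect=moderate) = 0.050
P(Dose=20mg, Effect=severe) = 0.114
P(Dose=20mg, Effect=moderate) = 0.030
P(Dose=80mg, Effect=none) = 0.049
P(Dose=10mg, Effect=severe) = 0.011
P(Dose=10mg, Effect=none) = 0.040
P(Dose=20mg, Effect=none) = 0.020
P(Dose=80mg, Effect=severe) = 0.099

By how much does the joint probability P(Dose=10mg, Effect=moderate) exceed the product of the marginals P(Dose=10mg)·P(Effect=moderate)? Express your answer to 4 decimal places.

0.0209

P(Dose=10mg) = 0.040 + 0.109 + 0.069 + 0.011 = 0.229.
P(Effect=moderate) = 0.069 + 0.030 + 0.050 + 0.061 = 0.210.
P(Dose=10mg, Effect=moderate) − P(Dose=10mg)P(Effect=moderate) = 0.069 − 0.229×0.210 = 0.0209.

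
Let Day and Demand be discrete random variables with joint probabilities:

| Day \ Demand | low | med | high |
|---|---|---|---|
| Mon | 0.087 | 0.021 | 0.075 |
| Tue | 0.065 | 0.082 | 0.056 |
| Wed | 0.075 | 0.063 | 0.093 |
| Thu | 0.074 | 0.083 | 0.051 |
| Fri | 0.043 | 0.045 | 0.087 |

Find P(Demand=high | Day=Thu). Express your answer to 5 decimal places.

P(Day=Thu) = 0.074 + 0.083 + 0.051 = 0.208.
P(Demand=high | Day=Thu) = 0.051/0.208 = 0.24519.

0.24519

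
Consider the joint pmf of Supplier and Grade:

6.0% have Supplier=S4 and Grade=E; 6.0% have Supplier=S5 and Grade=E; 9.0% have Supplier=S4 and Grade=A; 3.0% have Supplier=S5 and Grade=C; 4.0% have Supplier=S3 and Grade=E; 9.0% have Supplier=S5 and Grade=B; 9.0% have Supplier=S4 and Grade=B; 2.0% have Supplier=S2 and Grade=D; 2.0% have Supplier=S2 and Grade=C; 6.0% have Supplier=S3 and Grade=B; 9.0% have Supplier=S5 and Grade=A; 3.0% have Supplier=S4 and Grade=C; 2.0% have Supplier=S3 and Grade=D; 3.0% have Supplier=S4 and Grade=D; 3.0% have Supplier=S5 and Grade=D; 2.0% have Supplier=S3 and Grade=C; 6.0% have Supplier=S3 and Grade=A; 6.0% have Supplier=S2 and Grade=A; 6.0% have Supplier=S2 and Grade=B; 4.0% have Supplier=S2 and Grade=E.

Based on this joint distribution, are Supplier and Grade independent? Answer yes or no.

yes

Every cell satisfies P(Supplier,Grade) = P(Supplier)·P(Grade). For instance P(Supplier=S4) = 0.300, P(Grade=C) = 0.100, and 0.300×0.100 = 0.030 matches the joint entry. So Supplier and Grade are independent.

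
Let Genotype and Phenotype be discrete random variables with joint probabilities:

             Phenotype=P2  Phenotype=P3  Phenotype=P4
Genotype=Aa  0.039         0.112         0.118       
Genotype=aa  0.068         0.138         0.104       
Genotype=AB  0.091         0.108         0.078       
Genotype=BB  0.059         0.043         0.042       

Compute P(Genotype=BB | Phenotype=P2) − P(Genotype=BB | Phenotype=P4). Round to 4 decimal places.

0.1068

P(Phenotype=P2) = 0.039 + 0.068 + 0.091 + 0.059 = 0.257; P(Genotype=BB | Phenotype=P2) = 0.059/0.257 = 0.22957.
P(Phenotype=P4) = 0.118 + 0.104 + 0.078 + 0.042 = 0.342; P(Genotype=BB | Phenotype=P4) = 0.042/0.342 = 0.12281.
Difference = 0.1068.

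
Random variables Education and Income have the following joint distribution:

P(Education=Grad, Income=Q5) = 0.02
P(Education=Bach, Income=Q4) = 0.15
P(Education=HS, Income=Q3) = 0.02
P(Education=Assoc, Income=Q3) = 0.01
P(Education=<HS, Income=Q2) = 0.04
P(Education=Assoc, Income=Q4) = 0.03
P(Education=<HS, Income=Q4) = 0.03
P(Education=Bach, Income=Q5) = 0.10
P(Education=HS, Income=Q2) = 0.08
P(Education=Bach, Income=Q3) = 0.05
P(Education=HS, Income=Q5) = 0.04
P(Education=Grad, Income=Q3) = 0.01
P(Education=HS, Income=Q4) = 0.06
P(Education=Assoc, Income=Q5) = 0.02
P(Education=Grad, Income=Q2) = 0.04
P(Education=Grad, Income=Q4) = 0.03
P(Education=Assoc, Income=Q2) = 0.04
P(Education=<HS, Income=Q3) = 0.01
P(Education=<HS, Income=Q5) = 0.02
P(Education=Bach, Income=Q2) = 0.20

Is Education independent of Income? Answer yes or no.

yes

Every cell satisfies P(Education,Income) = P(Education)·P(Income). For instance P(Education=Assoc) = 0.10, P(Income=Q3) = 0.10, and 0.10×0.10 = 0.01 matches the joint entry. So Education and Income are independent.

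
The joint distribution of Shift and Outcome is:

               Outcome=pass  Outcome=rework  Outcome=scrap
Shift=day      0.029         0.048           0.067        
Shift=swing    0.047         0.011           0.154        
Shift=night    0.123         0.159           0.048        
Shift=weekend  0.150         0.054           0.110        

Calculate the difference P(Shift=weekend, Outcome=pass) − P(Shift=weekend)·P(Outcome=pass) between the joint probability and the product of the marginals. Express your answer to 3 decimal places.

0.040

P(Shift=weekend) = 0.150 + 0.054 + 0.110 = 0.314.
P(Outcome=pass) = 0.029 + 0.047 + 0.123 + 0.150 = 0.349.
P(Shift=weekend, Outcome=pass) − P(Shift=weekend)P(Outcome=pass) = 0.150 − 0.314×0.349 = 0.040.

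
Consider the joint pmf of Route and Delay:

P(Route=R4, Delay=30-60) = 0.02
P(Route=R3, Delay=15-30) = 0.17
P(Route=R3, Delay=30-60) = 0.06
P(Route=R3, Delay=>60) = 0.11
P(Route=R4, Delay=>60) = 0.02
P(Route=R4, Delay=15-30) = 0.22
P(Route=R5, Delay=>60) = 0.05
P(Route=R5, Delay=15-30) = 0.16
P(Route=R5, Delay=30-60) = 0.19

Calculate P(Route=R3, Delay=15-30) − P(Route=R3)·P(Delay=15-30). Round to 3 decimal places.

-0.017

P(Route=R3) = 0.17 + 0.06 + 0.11 = 0.34.
P(Delay=15-30) = 0.17 + 0.22 + 0.16 = 0.55.
P(Route=R3, Delay=15-30) − P(Route=R3)P(Delay=15-30) = 0.17 − 0.34×0.55 = -0.017.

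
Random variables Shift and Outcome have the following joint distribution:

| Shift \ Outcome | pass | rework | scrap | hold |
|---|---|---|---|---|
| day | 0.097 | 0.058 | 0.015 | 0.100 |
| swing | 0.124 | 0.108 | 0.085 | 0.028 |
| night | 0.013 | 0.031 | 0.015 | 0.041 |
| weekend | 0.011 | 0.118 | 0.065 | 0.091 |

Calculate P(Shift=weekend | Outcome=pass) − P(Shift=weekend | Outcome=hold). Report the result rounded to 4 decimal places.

P(Outcome=pass) = 0.097 + 0.124 + 0.013 + 0.011 = 0.245; P(Shift=weekend | Outcome=pass) = 0.011/0.245 = 0.04490.
P(Outcome=hold) = 0.100 + 0.028 + 0.041 + 0.091 = 0.260; P(Shift=weekend | Outcome=hold) = 0.091/0.260 = 0.35000.
Difference = -0.3051.

-0.3051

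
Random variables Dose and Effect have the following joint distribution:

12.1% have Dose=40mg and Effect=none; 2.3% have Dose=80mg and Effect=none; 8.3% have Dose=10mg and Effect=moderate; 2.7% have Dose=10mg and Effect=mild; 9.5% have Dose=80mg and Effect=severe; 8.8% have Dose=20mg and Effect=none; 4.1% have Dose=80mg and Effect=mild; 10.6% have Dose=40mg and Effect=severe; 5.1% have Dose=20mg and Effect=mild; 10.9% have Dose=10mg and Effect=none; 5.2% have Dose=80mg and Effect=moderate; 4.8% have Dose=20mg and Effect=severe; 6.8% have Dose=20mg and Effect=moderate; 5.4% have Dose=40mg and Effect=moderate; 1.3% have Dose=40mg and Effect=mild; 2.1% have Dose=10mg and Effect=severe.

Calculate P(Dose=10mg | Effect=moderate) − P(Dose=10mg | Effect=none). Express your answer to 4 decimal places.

P(Effect=moderate) = 0.083 + 0.068 + 0.054 + 0.052 = 0.257; P(Dose=10mg | Effect=moderate) = 0.083/0.257 = 0.32296.
P(Effect=none) = 0.109 + 0.088 + 0.121 + 0.023 = 0.341; P(Dose=10mg | Effect=none) = 0.109/0.341 = 0.31965.
Difference = 0.0033.

0.0033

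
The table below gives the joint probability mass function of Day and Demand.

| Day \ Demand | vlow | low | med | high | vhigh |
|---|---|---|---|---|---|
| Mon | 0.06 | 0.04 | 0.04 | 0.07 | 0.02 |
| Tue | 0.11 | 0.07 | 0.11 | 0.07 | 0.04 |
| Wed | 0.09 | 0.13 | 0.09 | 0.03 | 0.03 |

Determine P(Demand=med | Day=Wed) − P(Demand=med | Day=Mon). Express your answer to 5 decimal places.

P(Day=Wed) = 0.09 + 0.13 + 0.09 + 0.03 + 0.03 = 0.37; P(Demand=med | Day=Wed) = 0.09/0.37 = 0.243243.
P(Day=Mon) = 0.06 + 0.04 + 0.04 + 0.07 + 0.02 = 0.23; P(Demand=med | Day=Mon) = 0.04/0.23 = 0.173913.
Difference = 0.06933.

0.06933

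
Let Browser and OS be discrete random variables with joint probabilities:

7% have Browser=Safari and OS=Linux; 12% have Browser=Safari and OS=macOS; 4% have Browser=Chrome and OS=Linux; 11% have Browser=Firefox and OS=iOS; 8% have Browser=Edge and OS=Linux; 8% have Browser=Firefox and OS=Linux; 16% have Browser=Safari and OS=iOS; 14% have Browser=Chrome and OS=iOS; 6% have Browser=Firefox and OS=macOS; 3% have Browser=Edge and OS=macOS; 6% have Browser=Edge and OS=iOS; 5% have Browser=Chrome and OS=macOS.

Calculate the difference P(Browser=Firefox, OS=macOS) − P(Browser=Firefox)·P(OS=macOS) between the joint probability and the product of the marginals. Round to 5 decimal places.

-0.00500

P(Browser=Firefox) = 0.06 + 0.08 + 0.11 = 0.25.
P(OS=macOS) = 0.05 + 0.06 + 0.12 + 0.03 = 0.26.
P(Browser=Firefox, OS=macOS) − P(Browser=Firefox)P(OS=macOS) = 0.06 − 0.25×0.26 = -0.00500.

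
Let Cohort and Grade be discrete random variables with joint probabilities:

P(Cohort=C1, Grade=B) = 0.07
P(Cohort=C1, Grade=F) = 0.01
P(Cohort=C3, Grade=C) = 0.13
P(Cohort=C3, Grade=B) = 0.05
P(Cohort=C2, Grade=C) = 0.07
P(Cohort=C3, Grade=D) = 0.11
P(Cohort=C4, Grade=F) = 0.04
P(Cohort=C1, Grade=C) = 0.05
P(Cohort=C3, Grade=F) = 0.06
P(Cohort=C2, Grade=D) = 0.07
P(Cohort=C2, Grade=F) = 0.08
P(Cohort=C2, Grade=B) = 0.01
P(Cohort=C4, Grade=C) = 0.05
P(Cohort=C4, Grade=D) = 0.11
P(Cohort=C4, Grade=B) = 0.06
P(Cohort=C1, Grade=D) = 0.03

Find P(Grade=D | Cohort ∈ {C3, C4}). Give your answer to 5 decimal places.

P(Cohort=C3) = 0.05 + 0.13 + 0.11 + 0.06 = 0.35.
P(Cohort=C4) = 0.06 + 0.05 + 0.11 + 0.04 = 0.26.
P(Cohort ∈ {C3, C4}) = 0.35 + 0.26 = 0.61; P(Grade=D, Cohort ∈ {C3, C4}) = 0.11 + 0.11 = 0.22.
P(Grade=D | Cohort ∈ {C3, C4}) = 0.22/0.61 = 0.36066.

0.36066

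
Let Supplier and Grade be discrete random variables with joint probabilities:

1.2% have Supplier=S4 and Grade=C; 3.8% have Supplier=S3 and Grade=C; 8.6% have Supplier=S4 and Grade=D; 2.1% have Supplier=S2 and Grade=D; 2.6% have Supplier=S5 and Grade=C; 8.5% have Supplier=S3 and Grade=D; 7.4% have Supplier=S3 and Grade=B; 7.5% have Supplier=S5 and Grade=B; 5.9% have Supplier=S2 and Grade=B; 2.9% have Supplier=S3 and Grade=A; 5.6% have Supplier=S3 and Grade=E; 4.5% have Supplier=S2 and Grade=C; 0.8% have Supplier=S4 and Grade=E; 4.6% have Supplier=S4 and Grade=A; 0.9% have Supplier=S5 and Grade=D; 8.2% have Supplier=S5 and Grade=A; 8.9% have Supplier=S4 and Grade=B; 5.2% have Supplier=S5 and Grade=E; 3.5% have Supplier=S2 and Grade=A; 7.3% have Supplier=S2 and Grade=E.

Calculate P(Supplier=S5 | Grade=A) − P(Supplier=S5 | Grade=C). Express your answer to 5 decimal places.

0.21221

P(Grade=A) = 0.035 + 0.029 + 0.046 + 0.082 = 0.192; P(Supplier=S5 | Grade=A) = 0.082/0.192 = 0.427083.
P(Grade=C) = 0.045 + 0.038 + 0.012 + 0.026 = 0.121; P(Supplier=S5 | Grade=C) = 0.026/0.121 = 0.214876.
Difference = 0.21221.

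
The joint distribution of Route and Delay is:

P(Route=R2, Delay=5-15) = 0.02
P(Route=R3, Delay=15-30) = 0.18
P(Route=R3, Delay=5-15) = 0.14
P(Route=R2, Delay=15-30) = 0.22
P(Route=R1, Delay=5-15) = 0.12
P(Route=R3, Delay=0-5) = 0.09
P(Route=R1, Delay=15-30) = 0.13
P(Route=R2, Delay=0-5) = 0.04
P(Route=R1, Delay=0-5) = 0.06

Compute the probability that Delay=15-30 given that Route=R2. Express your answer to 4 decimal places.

0.7857

P(Route=R2) = 0.04 + 0.02 + 0.22 = 0.28.
P(Delay=15-30 | Route=R2) = 0.22/0.28 = 0.7857.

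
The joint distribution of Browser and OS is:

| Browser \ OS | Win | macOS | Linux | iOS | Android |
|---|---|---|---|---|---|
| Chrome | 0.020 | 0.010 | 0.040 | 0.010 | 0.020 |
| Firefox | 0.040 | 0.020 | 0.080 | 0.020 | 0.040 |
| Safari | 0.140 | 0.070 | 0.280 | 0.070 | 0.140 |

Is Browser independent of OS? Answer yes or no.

yes

Every cell satisfies P(Browser,OS) = P(Browser)·P(OS). For instance P(Browser=Safari) = 0.700, P(OS=Android) = 0.200, and 0.700×0.200 = 0.140 matches the joint entry. So Browser and OS are independent.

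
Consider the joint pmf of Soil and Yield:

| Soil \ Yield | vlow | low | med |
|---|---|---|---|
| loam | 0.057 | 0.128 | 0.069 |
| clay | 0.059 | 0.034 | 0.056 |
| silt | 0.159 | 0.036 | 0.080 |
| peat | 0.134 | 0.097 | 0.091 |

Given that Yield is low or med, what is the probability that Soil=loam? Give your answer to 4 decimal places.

0.3333

P(Yield=low) = 0.128 + 0.034 + 0.036 + 0.097 = 0.295.
P(Yield=med) = 0.069 + 0.056 + 0.080 + 0.091 = 0.296.
P(Yield ∈ {low, med}) = 0.295 + 0.296 = 0.591; P(Soil=loam, Yield ∈ {low, med}) = 0.128 + 0.069 = 0.197.
P(Soil=loam | Yield ∈ {low, med}) = 0.197/0.591 = 0.3333.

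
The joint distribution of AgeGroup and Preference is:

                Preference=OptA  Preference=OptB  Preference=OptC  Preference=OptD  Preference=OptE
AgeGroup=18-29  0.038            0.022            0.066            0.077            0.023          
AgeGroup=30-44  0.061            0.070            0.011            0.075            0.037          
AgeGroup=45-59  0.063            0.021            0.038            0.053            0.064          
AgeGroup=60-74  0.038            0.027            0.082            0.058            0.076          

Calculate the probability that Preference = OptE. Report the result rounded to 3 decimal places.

0.200

P(Preference=OptE) = 0.023 + 0.037 + 0.064 + 0.076 = 0.200.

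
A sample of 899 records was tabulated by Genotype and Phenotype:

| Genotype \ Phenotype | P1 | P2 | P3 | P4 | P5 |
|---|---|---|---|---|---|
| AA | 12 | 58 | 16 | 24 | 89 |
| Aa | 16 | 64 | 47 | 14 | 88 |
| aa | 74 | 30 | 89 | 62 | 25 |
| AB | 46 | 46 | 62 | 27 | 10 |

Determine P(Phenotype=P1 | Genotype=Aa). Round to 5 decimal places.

0.06987

Total with Genotype=Aa: 16 + 64 + 47 + 14 + 88 = 229.
P(Phenotype=P1 | Genotype=Aa) = 16/229 = 0.06987.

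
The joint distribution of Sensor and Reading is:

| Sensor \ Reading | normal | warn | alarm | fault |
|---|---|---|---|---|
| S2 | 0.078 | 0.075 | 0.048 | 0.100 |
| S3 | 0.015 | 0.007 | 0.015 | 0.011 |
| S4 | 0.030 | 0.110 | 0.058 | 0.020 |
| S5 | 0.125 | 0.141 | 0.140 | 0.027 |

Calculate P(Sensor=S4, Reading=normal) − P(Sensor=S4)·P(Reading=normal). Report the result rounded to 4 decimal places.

P(Sensor=S4) = 0.030 + 0.110 + 0.058 + 0.020 = 0.218.
P(Reading=normal) = 0.078 + 0.015 + 0.030 + 0.125 = 0.248.
P(Sensor=S4, Reading=normal) − P(Sensor=S4)P(Reading=normal) = 0.030 − 0.218×0.248 = -0.0241.

-0.0241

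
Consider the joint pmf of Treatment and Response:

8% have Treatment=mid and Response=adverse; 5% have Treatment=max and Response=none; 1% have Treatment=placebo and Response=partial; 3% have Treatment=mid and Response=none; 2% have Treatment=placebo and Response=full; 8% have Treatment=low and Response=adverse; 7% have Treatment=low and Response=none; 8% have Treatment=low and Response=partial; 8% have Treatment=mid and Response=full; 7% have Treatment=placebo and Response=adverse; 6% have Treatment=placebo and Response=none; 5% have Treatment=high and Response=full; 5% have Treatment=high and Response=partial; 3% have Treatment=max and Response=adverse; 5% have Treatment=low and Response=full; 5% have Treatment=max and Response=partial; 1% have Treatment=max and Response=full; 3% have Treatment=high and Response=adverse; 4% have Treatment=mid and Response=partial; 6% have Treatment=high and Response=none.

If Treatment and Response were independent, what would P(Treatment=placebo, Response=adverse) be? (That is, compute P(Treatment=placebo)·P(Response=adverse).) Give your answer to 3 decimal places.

0.046

P(Treatment=placebo) = 0.06 + 0.01 + 0.02 + 0.07 = 0.16.
P(Response=adverse) = 0.07 + 0.08 + 0.08 + 0.03 + 0.03 = 0.29.
Product: 0.16 × 0.29 = 0.046.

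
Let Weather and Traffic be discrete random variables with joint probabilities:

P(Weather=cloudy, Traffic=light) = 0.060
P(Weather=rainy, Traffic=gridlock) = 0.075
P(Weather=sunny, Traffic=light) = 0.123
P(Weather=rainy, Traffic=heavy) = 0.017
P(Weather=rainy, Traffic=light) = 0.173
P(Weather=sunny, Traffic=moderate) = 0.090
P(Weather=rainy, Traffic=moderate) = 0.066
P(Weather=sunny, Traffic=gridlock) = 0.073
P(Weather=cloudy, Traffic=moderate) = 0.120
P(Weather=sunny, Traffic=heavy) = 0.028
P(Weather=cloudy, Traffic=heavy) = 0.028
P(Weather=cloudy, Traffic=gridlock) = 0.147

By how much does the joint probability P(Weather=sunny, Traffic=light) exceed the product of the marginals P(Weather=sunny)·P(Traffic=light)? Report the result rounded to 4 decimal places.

0.0112

P(Weather=sunny) = 0.123 + 0.090 + 0.028 + 0.073 = 0.314.
P(Traffic=light) = 0.123 + 0.060 + 0.173 = 0.356.
P(Weather=sunny, Traffic=light) − P(Weather=sunny)P(Traffic=light) = 0.123 − 0.314×0.356 = 0.0112.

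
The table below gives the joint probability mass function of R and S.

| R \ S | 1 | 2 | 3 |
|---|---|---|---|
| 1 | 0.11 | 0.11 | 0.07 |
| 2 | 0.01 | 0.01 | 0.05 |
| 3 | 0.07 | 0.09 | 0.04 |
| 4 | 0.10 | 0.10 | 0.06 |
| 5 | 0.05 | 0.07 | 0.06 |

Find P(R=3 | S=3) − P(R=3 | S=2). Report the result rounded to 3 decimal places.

P(S=3) = 0.07 + 0.05 + 0.04 + 0.06 + 0.06 = 0.28; P(R=3 | S=3) = 0.04/0.28 = 0.1429.
P(S=2) = 0.11 + 0.01 + 0.09 + 0.10 + 0.07 = 0.38; P(R=3 | S=2) = 0.09/0.38 = 0.2368.
Difference = -0.094.

-0.094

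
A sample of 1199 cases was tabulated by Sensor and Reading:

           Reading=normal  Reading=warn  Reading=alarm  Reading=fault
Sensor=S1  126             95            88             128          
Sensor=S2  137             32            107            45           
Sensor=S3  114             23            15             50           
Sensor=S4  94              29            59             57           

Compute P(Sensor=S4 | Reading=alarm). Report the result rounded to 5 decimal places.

Total with Reading=alarm: 88 + 107 + 15 + 59 = 269.
P(Sensor=S4 | Reading=alarm) = 59/269 = 0.21933.

0.21933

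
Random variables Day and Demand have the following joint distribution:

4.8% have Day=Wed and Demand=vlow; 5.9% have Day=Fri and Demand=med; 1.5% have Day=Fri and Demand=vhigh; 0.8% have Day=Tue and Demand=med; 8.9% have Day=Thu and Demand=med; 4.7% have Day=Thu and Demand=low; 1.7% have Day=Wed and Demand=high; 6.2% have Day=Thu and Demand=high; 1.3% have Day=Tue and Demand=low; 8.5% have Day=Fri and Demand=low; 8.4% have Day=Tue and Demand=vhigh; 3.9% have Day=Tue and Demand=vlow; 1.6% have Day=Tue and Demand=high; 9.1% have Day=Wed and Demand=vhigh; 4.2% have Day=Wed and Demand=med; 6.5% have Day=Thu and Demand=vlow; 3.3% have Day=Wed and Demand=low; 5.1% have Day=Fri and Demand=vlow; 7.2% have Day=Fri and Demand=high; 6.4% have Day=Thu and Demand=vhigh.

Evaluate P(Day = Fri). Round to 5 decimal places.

P(Day=Fri) = 0.051 + 0.085 + 0.059 + 0.072 + 0.015 = 0.282.

0.28200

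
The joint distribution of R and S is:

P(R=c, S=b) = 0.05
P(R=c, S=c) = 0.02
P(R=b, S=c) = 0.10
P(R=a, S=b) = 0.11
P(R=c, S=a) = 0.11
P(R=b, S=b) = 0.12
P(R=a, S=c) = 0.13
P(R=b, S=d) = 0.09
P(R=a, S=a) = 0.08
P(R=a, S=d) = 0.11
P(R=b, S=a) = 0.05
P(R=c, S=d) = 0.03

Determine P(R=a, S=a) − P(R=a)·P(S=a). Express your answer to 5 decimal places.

P(R=a) = 0.08 + 0.11 + 0.13 + 0.11 = 0.43.
P(S=a) = 0.08 + 0.05 + 0.11 = 0.24.
P(R=a, S=a) − P(R=a)P(S=a) = 0.08 − 0.43×0.24 = -0.02320.

-0.02320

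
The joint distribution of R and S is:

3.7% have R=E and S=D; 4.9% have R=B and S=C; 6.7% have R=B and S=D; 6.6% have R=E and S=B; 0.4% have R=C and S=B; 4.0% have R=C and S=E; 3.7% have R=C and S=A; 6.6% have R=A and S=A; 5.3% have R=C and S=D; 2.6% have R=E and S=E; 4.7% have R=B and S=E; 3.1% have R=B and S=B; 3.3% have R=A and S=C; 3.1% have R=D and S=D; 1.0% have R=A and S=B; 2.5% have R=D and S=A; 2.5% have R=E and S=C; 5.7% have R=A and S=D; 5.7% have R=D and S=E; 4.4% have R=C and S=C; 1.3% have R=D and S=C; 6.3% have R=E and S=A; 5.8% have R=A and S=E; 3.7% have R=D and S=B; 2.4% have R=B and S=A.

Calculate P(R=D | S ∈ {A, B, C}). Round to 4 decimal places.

P(S=A) = 0.066 + 0.024 + 0.037 + 0.025 + 0.063 = 0.215.
P(S=B) = 0.010 + 0.031 + 0.004 + 0.037 + 0.066 = 0.148.
P(S=C) = 0.033 + 0.049 + 0.044 + 0.013 + 0.025 = 0.164.
P(S ∈ {A, B, C}) = 0.215 + 0.148 + 0.164 = 0.527; P(R=D, S ∈ {A, B, C}) = 0.025 + 0.037 + 0.013 = 0.075.
P(R=D | S ∈ {A, B, C}) = 0.075/0.527 = 0.1423.

0.1423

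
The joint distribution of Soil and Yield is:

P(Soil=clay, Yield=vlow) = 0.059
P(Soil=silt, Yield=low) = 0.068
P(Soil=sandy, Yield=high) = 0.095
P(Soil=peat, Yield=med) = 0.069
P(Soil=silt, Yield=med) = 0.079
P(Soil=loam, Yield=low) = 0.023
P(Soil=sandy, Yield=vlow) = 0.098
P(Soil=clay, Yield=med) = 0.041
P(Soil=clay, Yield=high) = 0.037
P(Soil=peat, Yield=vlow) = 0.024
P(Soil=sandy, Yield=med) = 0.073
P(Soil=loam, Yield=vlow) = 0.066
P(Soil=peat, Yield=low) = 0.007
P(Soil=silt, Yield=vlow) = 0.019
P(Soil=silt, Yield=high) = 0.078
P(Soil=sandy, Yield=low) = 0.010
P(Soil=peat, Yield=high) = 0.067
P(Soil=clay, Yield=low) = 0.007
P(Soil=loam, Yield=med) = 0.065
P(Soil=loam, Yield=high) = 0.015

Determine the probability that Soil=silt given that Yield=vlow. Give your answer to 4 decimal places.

P(Yield=vlow) = 0.098 + 0.066 + 0.059 + 0.019 + 0.024 = 0.266.
P(Soil=silt | Yield=vlow) = 0.019/0.266 = 0.0714.

0.0714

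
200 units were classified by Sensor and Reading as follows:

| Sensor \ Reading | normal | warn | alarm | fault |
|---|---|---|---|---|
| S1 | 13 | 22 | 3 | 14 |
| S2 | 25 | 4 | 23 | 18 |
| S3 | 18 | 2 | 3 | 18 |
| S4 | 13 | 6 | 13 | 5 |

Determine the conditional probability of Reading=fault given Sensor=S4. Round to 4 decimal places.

0.1351

Total with Sensor=S4: 13 + 6 + 13 + 5 = 37.
P(Reading=fault | Sensor=S4) = 5/37 = 0.1351.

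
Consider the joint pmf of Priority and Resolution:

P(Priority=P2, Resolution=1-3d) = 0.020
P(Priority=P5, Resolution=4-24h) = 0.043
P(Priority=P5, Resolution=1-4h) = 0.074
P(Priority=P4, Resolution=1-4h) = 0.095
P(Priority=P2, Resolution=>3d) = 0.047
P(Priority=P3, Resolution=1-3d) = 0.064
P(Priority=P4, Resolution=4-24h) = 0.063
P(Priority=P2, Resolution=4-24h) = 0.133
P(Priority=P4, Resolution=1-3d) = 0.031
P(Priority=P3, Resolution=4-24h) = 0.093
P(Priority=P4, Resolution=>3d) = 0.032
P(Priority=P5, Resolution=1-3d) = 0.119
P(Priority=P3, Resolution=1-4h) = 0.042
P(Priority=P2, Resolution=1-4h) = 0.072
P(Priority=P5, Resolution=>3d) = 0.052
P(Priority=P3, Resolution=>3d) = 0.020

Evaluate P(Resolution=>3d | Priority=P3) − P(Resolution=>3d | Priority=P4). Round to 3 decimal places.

-0.053

P(Priority=P3) = 0.042 + 0.093 + 0.064 + 0.020 = 0.219; P(Resolution=>3d | Priority=P3) = 0.020/0.219 = 0.0913.
P(Priority=P4) = 0.095 + 0.063 + 0.031 + 0.032 = 0.221; P(Resolution=>3d | Priority=P4) = 0.032/0.221 = 0.1448.
Difference = -0.053.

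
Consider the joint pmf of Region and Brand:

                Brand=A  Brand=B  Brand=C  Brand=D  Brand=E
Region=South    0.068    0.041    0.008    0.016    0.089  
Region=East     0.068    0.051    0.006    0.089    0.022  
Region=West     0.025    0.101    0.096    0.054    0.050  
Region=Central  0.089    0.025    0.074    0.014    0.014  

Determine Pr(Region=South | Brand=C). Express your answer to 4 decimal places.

0.0435

P(Brand=C) = 0.008 + 0.006 + 0.096 + 0.074 = 0.184.
P(Region=South | Brand=C) = 0.008/0.184 = 0.0435.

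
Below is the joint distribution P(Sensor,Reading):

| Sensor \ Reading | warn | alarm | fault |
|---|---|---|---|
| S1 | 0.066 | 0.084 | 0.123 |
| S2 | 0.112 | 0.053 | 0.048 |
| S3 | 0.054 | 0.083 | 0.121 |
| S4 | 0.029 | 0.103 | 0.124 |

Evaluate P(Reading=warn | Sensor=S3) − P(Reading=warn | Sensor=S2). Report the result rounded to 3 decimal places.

P(Sensor=S3) = 0.054 + 0.083 + 0.121 = 0.258; P(Reading=warn | Sensor=S3) = 0.054/0.258 = 0.2093.
P(Sensor=S2) = 0.112 + 0.053 + 0.048 = 0.213; P(Reading=warn | Sensor=S2) = 0.112/0.213 = 0.5258.
Difference = -0.317.

-0.317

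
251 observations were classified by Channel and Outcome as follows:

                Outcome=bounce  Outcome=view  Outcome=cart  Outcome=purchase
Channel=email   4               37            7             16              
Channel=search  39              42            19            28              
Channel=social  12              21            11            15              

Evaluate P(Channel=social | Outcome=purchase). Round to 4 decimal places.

0.2542

Total with Outcome=purchase: 16 + 28 + 15 = 59.
P(Channel=social | Outcome=purchase) = 15/59 = 0.2542.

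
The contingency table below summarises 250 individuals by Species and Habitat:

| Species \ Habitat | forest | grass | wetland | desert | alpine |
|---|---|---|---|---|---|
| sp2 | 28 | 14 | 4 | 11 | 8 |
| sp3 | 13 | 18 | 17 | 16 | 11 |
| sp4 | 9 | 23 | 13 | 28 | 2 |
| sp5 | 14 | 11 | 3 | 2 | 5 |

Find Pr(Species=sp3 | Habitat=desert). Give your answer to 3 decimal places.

0.281

Total with Habitat=desert: 11 + 16 + 28 + 2 = 57.
P(Species=sp3 | Habitat=desert) = 16/57 = 0.281.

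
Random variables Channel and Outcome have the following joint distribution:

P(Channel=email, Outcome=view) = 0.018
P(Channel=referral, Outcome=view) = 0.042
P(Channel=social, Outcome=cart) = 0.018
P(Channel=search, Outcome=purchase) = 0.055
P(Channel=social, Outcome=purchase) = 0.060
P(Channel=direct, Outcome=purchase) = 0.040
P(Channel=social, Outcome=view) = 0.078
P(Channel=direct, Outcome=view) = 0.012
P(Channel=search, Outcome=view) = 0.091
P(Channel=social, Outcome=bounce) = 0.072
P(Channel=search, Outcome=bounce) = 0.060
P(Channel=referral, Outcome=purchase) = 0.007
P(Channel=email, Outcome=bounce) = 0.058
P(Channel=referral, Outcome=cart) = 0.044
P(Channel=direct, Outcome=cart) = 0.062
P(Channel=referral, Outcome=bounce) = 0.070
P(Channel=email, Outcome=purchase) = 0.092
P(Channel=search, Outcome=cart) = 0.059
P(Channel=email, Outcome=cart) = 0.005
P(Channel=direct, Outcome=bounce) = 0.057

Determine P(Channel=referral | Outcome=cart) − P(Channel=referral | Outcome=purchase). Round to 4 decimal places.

P(Outcome=cart) = 0.005 + 0.059 + 0.018 + 0.062 + 0.044 = 0.188; P(Channel=referral | Outcome=cart) = 0.044/0.188 = 0.23404.
P(Outcome=purchase) = 0.092 + 0.055 + 0.060 + 0.040 + 0.007 = 0.254; P(Channel=referral | Outcome=purchase) = 0.007/0.254 = 0.02756.
Difference = 0.2065.

0.2065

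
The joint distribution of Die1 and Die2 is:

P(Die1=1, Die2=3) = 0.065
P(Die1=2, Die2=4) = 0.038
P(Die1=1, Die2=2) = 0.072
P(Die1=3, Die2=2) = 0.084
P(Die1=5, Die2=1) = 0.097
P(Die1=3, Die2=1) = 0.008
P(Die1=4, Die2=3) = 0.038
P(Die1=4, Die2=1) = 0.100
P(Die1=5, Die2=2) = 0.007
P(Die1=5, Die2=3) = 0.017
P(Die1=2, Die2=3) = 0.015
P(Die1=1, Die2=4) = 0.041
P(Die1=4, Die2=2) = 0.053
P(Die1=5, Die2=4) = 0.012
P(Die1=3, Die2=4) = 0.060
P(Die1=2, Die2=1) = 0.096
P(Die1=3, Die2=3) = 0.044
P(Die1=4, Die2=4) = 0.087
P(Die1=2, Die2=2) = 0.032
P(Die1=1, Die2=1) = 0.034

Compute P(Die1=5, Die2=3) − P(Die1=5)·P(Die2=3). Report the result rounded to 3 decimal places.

P(Die1=5) = 0.097 + 0.007 + 0.017 + 0.012 = 0.133.
P(Die2=3) = 0.065 + 0.015 + 0.044 + 0.038 + 0.017 = 0.179.
P(Die1=5, Die2=3) − P(Die1=5)P(Die2=3) = 0.017 − 0.133×0.179 = -0.007.

-0.007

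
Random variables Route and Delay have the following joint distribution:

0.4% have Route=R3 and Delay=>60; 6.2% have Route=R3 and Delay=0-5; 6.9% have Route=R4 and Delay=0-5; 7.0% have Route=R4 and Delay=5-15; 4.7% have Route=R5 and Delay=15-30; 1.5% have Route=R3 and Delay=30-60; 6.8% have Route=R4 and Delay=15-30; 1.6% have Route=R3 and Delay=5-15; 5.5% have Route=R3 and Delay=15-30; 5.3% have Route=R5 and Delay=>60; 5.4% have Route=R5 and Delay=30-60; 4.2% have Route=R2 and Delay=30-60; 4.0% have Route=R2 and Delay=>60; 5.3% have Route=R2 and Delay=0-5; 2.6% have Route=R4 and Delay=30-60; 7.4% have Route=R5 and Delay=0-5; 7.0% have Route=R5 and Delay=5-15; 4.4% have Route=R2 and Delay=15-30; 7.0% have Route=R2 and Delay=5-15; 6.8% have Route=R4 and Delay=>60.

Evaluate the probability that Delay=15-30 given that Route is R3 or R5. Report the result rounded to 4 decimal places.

0.2267

P(Route=R3) = 0.062 + 0.016 + 0.055 + 0.015 + 0.004 = 0.152.
P(Route=R5) = 0.074 + 0.070 + 0.047 + 0.054 + 0.053 = 0.298.
P(Route ∈ {R3, R5}) = 0.152 + 0.298 = 0.450; P(Delay=15-30, Route ∈ {R3, R5}) = 0.055 + 0.047 = 0.102.
P(Delay=15-30 | Route ∈ {R3, R5}) = 0.102/0.450 = 0.2267.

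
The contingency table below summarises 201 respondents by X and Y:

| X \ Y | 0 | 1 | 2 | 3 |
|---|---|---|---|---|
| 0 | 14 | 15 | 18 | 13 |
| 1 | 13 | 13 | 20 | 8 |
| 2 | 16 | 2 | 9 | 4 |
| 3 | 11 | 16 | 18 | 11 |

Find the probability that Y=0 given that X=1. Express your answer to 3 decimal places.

Total with X=1: 13 + 13 + 20 + 8 = 54.
P(Y=0 | X=1) = 13/54 = 0.241.

0.241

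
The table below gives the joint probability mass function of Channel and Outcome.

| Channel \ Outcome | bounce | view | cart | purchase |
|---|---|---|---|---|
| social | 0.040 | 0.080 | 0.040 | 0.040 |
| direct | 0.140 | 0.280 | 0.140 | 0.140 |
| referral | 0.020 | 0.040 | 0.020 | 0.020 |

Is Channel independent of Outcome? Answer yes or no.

yes

Every cell satisfies P(Channel,Outcome) = P(Channel)·P(Outcome). For instance P(Channel=referral) = 0.100, P(Outcome=bounce) = 0.200, and 0.100×0.200 = 0.020 matches the joint entry. So Channel and Outcome are independent.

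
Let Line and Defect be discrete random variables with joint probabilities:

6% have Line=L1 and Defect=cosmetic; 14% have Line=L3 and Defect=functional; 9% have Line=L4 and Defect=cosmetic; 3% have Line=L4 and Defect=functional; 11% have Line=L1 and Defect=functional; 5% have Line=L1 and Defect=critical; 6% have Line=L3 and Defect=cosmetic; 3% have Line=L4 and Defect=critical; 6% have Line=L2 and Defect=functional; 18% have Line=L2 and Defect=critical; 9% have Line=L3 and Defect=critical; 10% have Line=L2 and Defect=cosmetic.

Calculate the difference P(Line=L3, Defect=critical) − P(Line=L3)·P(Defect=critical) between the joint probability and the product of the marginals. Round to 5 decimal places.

P(Line=L3) = 0.06 + 0.14 + 0.09 = 0.29.
P(Defect=critical) = 0.05 + 0.18 + 0.09 + 0.03 = 0.35.
P(Line=L3, Defect=critical) − P(Line=L3)P(Defect=critical) = 0.09 − 0.29×0.35 = -0.01150.

-0.01150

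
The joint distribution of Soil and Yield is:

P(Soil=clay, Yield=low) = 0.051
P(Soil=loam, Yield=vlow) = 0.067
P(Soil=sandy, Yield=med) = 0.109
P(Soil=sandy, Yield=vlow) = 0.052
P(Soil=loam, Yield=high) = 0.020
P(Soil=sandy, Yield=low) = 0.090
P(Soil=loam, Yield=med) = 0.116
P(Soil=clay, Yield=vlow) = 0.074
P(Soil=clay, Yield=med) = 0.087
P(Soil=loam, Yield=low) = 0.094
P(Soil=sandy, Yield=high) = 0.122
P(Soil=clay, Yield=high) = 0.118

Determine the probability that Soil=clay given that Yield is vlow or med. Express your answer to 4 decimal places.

P(Yield=vlow) = 0.052 + 0.067 + 0.074 = 0.193.
P(Yield=med) = 0.109 + 0.116 + 0.087 = 0.312.
P(Yield ∈ {vlow, med}) = 0.193 + 0.312 = 0.505; P(Soil=clay, Yield ∈ {vlow, med}) = 0.074 + 0.087 = 0.161.
P(Soil=clay | Yield ∈ {vlow, med}) = 0.161/0.505 = 0.3188.

0.3188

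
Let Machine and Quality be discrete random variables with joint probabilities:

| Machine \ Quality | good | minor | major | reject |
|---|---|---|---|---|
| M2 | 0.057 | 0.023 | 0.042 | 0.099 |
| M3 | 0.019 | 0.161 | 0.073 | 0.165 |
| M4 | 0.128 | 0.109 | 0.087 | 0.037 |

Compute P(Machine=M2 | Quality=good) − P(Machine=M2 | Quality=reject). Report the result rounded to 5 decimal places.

-0.04949

P(Quality=good) = 0.057 + 0.019 + 0.128 = 0.204; P(Machine=M2 | Quality=good) = 0.057/0.204 = 0.279412.
P(Quality=reject) = 0.099 + 0.165 + 0.037 = 0.301; P(Machine=M2 | Quality=reject) = 0.099/0.301 = 0.328904.
Difference = -0.04949.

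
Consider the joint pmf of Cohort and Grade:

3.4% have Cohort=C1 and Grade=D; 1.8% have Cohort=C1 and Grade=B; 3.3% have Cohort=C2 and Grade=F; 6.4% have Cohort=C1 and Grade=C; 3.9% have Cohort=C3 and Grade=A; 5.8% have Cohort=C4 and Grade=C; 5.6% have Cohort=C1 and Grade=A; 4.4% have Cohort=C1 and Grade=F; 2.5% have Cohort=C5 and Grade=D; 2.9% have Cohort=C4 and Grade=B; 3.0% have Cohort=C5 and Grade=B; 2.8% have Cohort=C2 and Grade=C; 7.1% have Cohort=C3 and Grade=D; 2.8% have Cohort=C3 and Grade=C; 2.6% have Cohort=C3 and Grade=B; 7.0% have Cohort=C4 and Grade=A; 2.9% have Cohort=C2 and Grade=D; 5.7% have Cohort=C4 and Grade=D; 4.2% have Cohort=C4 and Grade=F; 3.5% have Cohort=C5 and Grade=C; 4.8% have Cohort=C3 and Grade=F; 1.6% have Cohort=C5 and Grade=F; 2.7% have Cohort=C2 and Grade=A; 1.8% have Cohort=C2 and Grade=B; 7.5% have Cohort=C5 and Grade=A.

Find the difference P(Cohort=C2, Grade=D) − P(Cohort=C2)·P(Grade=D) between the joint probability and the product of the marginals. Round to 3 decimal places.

P(Cohort=C2) = 0.027 + 0.018 + 0.028 + 0.029 + 0.033 = 0.135.
P(Grade=D) = 0.034 + 0.029 + 0.071 + 0.057 + 0.025 = 0.216.
P(Cohort=C2, Grade=D) − P(Cohort=C2)P(Grade=D) = 0.029 − 0.135×0.216 = -0.000.

-0.000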